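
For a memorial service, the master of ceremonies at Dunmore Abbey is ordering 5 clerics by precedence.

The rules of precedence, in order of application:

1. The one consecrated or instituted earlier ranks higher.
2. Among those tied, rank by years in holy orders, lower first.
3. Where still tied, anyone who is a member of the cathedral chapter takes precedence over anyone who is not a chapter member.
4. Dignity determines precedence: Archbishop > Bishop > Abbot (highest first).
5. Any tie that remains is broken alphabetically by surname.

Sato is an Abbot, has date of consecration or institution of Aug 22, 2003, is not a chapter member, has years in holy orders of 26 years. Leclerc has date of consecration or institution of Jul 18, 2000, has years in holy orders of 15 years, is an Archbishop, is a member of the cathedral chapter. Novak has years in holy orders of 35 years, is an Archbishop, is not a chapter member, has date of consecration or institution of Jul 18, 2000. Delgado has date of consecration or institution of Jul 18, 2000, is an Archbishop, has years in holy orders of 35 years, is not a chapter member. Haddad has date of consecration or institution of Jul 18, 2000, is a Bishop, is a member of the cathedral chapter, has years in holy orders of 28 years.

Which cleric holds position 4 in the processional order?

Novak

By date of consecration or institution (earlier first): Leclerc, Haddad, Delgado and Novak (each Jul 18, 2000); then Sato (Aug 22, 2003).
Among Leclerc, Haddad, Delgado and Novak, by years in holy orders (lower first): Leclerc (15 years) before Haddad (28 years) before Delgado and Novak (35 years).
Delgado and Novak are each not a chapter member, so the next rule applies.
Delgado and Novak are each Archbishop, so the next rule applies.
Among Delgado and Novak, alphabetically by surname: Delgado before Novak.
Order: Leclerc, Haddad, Delgado, Novak, Sato.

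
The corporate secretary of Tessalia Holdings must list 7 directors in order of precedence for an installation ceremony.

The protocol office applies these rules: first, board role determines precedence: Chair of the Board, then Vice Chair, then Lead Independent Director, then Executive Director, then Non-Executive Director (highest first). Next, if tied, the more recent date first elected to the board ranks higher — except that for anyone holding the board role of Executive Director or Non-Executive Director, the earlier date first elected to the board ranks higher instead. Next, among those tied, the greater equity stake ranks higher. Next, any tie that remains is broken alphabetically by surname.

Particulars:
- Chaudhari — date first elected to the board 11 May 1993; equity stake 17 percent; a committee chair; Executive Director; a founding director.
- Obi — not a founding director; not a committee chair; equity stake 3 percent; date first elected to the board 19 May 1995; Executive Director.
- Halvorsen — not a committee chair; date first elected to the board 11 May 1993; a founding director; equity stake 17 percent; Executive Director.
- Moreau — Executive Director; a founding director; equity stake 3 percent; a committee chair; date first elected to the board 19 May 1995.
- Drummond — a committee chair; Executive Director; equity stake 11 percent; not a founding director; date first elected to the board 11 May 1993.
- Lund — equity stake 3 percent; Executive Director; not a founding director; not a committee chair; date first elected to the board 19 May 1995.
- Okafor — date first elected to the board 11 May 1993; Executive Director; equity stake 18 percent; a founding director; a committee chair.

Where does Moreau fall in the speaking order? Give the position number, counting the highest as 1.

6

By board role: Okafor, Chaudhari, Halvorsen, Drummond, Lund, Moreau and Obi (Executive Director).
Among Okafor, Chaudhari, Halvorsen, Drummond, Lund, Moreau and Obi, by date first elected to the board (earlier first) (reversed rule for this group): Okafor, Chaudhari, Halvorsen and Drummond (11 May 1993) before Lund, Moreau and Obi (19 May 1995).
Among Okafor, Chaudhari, Halvorsen and Drummond, by equity stake (higher first): Okafor (18 percent) before Chaudhari and Halvorsen (17 percent) before Drummond (11 percent).
Among Chaudhari and Halvorsen, alphabetically by surname: Chaudhari before Halvorsen.
Lund, Moreau and Obi all have equity stake 3 percent, so the next rule applies.
Among Lund, Moreau and Obi, alphabetically by surname: Lund before Moreau before Obi.
Order: Okafor, Chaudhari, Halvorsen, Drummond, Lund, Moreau, Obi. So position 6.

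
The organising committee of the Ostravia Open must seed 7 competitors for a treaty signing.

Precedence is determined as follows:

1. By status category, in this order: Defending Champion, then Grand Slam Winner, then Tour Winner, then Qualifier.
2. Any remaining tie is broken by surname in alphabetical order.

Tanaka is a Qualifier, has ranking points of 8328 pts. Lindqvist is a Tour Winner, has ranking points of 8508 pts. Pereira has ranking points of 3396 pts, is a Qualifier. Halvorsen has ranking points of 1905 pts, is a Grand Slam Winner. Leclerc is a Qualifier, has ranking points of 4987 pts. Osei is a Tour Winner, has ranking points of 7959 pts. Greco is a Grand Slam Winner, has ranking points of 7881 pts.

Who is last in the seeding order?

Tanaka

By status category: Greco and Halvorsen (Grand Slam Winner); then Lindqvist and Osei (Tour Winner); then Leclerc, Pereira and Tanaka (Qualifier).
Among Greco and Halvorsen, alphabetically by surname: Greco before Halvorsen.
Among Lindqvist and Osei, alphabetically by surname: Lindqvist before Osei.
Among Leclerc, Pereira and Tanaka, alphabetically by surname: Leclerc before Pereira before Tanaka.
Order: Greco, Halvorsen, Lindqvist, Osei, Leclerc, Pereira, Tanaka.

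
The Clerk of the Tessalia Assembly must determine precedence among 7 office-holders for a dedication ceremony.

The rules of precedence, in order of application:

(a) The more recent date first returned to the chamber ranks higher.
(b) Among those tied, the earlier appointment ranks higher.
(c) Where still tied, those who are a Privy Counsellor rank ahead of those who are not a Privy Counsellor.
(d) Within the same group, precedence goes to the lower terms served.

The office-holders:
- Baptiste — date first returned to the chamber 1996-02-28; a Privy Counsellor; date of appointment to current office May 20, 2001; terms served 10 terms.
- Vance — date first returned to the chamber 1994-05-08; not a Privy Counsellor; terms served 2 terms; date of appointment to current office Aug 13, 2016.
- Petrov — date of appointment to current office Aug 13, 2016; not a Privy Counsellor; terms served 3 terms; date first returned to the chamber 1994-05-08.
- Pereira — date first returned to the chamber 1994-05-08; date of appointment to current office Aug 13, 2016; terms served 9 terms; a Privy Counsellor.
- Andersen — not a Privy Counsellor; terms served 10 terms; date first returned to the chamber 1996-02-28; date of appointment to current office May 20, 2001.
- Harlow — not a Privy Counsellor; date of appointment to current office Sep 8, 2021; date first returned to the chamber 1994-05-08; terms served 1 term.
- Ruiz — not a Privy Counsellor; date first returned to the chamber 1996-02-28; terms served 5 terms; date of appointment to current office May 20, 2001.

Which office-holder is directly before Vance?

By date first returned to the chamber (later first): Baptiste, Ruiz and Andersen (each 1996-02-28); then Pereira, Vance, Petrov and Harlow (each 1994-05-08).
Baptiste, Ruiz and Andersen all have date of appointment to current office May 20, 2001, so the next rule applies.
Among Baptiste, Ruiz and Andersen, a Privy Counsellor before not a Privy Counsellor: Baptiste (a Privy Counsellor) before Ruiz and Andersen (not a Privy Counsellor).
Among Ruiz and Andersen, by terms served (lower first): Ruiz (5 terms) before Andersen (10 terms).
Among Pereira, Vance, Petrov and Harlow, by date of appointment to current office (earlier first): Pereira, Vance and Petrov (Aug 13, 2016) before Harlow (Sep 8, 2021).
Among Pereira, Vance and Petrov, a Privy Counsellor before not a Privy Counsellor: Pereira (a Privy Counsellor) before Vance and Petrov (not a Privy Counsellor).
Among Vance and Petrov, by terms served (lower first): Vance (2 terms) before Petrov (3 terms).
Order: Baptiste, Ruiz, Andersen, Pereira, Vance, Petrov, Harlow.

Pereira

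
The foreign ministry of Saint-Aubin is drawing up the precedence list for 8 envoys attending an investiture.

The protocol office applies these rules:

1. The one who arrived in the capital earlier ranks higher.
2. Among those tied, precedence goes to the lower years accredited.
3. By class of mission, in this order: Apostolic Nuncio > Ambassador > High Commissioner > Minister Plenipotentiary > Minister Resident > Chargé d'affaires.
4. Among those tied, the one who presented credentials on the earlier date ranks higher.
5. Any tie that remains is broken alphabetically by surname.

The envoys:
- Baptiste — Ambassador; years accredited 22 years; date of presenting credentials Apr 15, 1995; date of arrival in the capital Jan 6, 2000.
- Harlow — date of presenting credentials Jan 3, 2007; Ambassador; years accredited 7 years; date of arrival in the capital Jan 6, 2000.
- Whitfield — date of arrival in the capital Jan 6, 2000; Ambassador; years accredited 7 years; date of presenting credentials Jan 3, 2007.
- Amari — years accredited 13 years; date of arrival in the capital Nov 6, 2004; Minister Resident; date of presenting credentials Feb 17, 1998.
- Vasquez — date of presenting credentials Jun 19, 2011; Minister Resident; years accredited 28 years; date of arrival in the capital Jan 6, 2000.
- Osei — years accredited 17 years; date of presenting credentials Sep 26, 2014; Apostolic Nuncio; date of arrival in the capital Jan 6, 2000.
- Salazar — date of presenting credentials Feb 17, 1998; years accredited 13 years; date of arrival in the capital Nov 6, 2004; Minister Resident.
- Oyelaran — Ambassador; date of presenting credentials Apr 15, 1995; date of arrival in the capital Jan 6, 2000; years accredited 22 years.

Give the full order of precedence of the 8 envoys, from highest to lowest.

Harlow, Whitfield, Osei, Baptiste, Oyelaran, Vasquez, Amari, Salazar

By date of arrival in the capital (earlier first): Harlow, Whitfield, Osei, Baptiste, Oyelaran and Vasquez (each Jan 6, 2000); then Amari and Salazar (both Nov 6, 2004).
Among Harlow, Whitfield, Osei, Baptiste, Oyelaran and Vasquez, by years accredited (lower first): Harlow and Whitfield (7 years) before Osei (17 years) before Baptiste and Oyelaran (22 years) before Vasquez (28 years).
Harlow and Whitfield are each Ambassador, so the next rule applies.
Harlow and Whitfield both have date of presenting credentials Jan 3, 2007, so the next rule applies.
Among Harlow and Whitfield, alphabetically by surname: Harlow before Whitfield.
Baptiste and Oyelaran are each Ambassador, so the next rule applies.
Baptiste and Oyelaran both have date of presenting credentials Apr 15, 1995, so the next rule applies.
Among Baptiste and Oyelaran, alphabetically by surname: Baptiste before Oyelaran.
Amari and Salazar both have years accredited 13 years, so the next rule applies.
Amari and Salazar are each Minister Resident, so the next rule applies.
Amari and Salazar both have date of presenting credentials Feb 17, 1998, so the next rule applies.
Among Amari and Salazar, alphabetically by surname: Amari before Salazar.
Full order: Harlow, Whitfield, Osei, Baptiste, Oyelaran, Vasquez, Amari, Salazar.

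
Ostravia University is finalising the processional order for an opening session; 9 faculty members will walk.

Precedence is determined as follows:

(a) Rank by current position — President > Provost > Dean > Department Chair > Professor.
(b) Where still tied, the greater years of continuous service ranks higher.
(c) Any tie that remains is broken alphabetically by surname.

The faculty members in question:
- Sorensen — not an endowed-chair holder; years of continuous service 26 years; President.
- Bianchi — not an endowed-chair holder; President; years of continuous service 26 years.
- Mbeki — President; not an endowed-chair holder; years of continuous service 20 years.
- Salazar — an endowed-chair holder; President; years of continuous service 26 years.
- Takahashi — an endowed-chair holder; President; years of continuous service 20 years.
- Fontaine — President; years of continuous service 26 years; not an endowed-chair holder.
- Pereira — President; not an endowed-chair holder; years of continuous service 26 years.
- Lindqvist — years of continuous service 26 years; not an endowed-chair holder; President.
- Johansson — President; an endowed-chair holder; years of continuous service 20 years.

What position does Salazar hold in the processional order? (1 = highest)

By current position: Bianchi, Fontaine, Lindqvist, Pereira, Salazar, Sorensen, Johansson, Mbeki and Takahashi (President).
Among Bianchi, Fontaine, Lindqvist, Pereira, Salazar, Sorensen, Johansson, Mbeki and Takahashi, by years of continuous service (higher first): Bianchi, Fontaine, Lindqvist, Pereira, Salazar and Sorensen (26 years) before Johansson, Mbeki and Takahashi (20 years).
Among Bianchi, Fontaine, Lindqvist, Pereira, Salazar and Sorensen, alphabetically by surname: Bianchi before Fontaine before Lindqvist before Pereira before Salazar before Sorensen.
Among Johansson, Mbeki and Takahashi, alphabetically by surname: Johansson before Mbeki before Takahashi.
Order: Bianchi, Fontaine, Lindqvist, Pereira, Salazar, Sorensen, Johansson, Mbeki, Takahashi. So position 5.

5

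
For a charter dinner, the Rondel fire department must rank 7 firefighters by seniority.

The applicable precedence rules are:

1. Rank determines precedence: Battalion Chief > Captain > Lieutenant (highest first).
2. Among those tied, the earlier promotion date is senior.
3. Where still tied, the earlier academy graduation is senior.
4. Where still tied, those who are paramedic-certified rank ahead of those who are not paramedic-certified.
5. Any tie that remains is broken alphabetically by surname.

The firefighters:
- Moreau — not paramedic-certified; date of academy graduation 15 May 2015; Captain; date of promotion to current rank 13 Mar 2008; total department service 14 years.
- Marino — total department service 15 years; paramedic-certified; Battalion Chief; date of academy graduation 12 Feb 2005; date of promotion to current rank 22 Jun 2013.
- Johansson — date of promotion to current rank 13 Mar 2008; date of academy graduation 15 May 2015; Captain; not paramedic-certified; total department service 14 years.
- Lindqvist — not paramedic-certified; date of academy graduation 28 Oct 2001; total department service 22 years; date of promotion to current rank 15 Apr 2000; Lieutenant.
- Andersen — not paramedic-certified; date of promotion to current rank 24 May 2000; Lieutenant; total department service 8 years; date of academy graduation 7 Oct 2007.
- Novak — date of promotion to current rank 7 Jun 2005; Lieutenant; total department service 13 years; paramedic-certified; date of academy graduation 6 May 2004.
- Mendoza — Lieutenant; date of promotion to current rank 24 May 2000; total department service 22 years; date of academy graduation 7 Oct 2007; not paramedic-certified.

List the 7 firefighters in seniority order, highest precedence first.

By rank: Marino (Battalion Chief); then Johansson and Moreau (Captain); then Lindqvist, Andersen, Mendoza and Novak (Lieutenant).
Johansson and Moreau both have date of promotion to current rank 13 Mar 2008, so the next rule applies.
Johansson and Moreau both have date of academy graduation 15 May 2015, so the next rule applies.
Johansson and Moreau are each not paramedic-certified, so the next rule applies.
Among Johansson and Moreau, alphabetically by surname: Johansson before Moreau.
Among Lindqvist, Andersen, Mendoza and Novak, by date of promotion to current rank (earlier first): Lindqvist (15 Apr 2000) before Andersen and Mendoza (24 May 2000) before Novak (7 Jun 2005).
Andersen and Mendoza both have date of academy graduation 7 Oct 2007, so the next rule applies.
Andersen and Mendoza are each not paramedic-certified, so the next rule applies.
Among Andersen and Mendoza, alphabetically by surname: Andersen before Mendoza.
Full order: Marino, Johansson, Moreau, Lindqvist, Andersen, Mendoza, Novak.

Marino, Johansson, Moreau, Lindqvist, Andersen, Mendoza, Novak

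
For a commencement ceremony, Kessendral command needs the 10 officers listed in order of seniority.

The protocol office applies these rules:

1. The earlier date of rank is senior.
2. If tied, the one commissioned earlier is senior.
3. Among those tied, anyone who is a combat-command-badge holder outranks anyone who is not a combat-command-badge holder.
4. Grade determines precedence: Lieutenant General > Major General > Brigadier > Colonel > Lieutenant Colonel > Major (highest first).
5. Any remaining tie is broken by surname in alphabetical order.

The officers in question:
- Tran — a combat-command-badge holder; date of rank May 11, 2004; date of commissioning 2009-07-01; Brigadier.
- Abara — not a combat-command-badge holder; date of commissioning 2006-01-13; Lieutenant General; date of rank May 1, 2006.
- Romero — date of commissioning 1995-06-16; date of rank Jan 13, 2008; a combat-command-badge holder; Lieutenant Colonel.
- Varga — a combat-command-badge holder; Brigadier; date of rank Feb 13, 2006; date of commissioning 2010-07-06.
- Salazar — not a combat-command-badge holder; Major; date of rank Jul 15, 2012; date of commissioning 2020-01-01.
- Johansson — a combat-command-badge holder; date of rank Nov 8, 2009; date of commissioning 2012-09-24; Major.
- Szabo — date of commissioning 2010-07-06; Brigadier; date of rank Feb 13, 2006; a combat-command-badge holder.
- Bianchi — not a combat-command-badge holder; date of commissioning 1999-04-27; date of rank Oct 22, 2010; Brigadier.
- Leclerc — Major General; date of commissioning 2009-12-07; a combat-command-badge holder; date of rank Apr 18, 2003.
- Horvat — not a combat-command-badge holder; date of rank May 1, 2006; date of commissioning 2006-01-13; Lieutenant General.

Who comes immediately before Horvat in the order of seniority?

Abara

By date of rank (earlier first): Leclerc (Apr 18, 2003); then Tran (May 11, 2004); then Szabo and Varga (both Feb 13, 2006); then Abara and Horvat (both May 1, 2006); then Romero (Jan 13, 2008); then Johansson (Nov 8, 2009); then Bianchi (Oct 22, 2010); then Salazar (Jul 15, 2012).
Szabo and Varga both have date of commissioning 2010-07-06, so the next rule applies.
Szabo and Varga are each a combat-command-badge holder, so the next rule applies.
Szabo and Varga are each Brigadier, so the next rule applies.
Among Szabo and Varga, alphabetically by surname: Szabo before Varga.
Abara and Horvat both have date of commissioning 2006-01-13, so the next rule applies.
Abara and Horvat are each not a combat-command-badge holder, so the next rule applies.
Abara and Horvat are each Lieutenant General, so the next rule applies.
Among Abara and Horvat, alphabetically by surname: Abara before Horvat.
Order: Leclerc, Tran, Szabo, Varga, Abara, Horvat, Romero, Johansson, Bianchi, Salazar.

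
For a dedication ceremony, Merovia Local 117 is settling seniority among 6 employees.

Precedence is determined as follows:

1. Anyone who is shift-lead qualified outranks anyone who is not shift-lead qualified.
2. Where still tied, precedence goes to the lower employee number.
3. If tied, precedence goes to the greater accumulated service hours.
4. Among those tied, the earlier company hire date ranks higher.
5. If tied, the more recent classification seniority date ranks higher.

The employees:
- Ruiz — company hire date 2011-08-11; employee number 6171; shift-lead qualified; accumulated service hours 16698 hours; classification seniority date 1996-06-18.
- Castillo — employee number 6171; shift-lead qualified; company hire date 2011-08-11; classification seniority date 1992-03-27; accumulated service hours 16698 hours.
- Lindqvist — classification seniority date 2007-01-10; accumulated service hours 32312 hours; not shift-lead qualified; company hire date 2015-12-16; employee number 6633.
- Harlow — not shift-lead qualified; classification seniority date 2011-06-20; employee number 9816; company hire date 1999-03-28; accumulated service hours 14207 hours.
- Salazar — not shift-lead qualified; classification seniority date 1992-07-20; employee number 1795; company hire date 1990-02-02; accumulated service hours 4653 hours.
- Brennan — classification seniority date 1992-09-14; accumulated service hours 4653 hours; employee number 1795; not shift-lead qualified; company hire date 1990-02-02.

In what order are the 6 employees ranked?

By the first rule: Ruiz and Castillo (both shift-lead qualified); then Brennan, Salazar, Lindqvist and Harlow (each not shift-lead qualified).
Ruiz and Castillo both have employee number 6171, so the next rule applies.
Ruiz and Castillo both have accumulated service hours 16698 hours, so the next rule applies.
Ruiz and Castillo both have company hire date 2011-08-11, so the next rule applies.
Among Ruiz and Castillo, by classification seniority date (later first): Ruiz (1996-06-18) before Castillo (1992-03-27).
Among Brennan, Salazar, Lindqvist and Harlow, by employee number (lower first): Brennan and Salazar (1795) before Lindqvist (6633) before Harlow (9816).
Brennan and Salazar both have accumulated service hours 4653 hours, so the next rule applies.
Brennan and Salazar both have company hire date 1990-02-02, so the next rule applies.
Among Brennan and Salazar, by classification seniority date (later first): Brennan (1992-09-14) before Salazar (1992-07-20).
Full order: Ruiz, Castillo, Brennan, Salazar, Lindqvist, Harlow.

Ruiz, Castillo, Brennan, Salazar, Lindqvist, Harlow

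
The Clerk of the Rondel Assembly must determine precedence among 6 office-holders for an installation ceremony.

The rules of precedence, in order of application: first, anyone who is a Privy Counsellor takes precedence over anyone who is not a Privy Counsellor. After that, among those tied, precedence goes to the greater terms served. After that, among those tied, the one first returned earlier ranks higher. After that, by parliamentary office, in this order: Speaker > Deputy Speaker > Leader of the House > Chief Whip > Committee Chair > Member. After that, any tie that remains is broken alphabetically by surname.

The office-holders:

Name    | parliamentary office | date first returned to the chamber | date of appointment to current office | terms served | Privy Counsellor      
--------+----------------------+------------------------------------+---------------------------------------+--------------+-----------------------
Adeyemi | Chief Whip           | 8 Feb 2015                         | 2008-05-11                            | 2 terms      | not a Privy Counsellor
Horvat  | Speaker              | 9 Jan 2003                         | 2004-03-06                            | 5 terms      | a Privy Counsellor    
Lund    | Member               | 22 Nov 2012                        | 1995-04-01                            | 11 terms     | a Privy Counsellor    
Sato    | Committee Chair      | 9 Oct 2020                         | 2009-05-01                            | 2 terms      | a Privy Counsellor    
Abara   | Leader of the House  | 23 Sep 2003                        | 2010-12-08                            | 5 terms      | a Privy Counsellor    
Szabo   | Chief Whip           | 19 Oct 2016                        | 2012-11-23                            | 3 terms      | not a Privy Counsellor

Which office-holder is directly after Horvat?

By the first rule: Lund, Horvat, Abara and Sato (each a Privy Counsellor); then Szabo and Adeyemi (both not a Privy Counsellor).
Among Lund, Horvat, Abara and Sato, by terms served (higher first): Lund (11 terms) before Horvat and Abara (5 terms) before Sato (2 terms).
Among Horvat and Abara, by date first returned to the chamber (earlier first): Horvat (9 Jan 2003) before Abara (23 Sep 2003).
Among Szabo and Adeyemi, by terms served (higher first): Szabo (3 terms) before Adeyemi (2 terms).
Order: Lund, Horvat, Abara, Sato, Szabo, Adeyemi.

Abara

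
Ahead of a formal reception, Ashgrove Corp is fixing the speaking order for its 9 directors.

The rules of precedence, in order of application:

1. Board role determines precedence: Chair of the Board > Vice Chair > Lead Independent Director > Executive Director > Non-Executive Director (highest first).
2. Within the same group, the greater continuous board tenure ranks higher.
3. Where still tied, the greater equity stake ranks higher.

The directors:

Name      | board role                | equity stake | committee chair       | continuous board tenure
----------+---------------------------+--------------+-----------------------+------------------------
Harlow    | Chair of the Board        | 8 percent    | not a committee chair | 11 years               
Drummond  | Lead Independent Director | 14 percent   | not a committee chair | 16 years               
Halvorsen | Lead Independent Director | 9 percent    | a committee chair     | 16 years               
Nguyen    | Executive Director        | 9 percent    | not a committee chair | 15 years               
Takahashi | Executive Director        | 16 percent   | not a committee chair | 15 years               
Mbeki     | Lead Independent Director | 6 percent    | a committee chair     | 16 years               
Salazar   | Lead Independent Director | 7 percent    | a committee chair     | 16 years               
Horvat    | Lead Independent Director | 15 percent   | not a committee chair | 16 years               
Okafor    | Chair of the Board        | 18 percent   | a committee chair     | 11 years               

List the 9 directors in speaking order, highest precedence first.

Okafor, Harlow, Horvat, Drummond, Halvorsen, Salazar, Mbeki, Takahashi, Nguyen

By board role: Okafor and Harlow (Chair of the Board); then Horvat, Drummond, Halvorsen, Salazar and Mbeki (Lead Independent Director); then Takahashi and Nguyen (Executive Director).
Okafor and Harlow both have continuous board tenure 11 years, so the next rule applies.
Among Okafor and Harlow, by equity stake (higher first): Okafor (18 percent) before Harlow (8 percent).
Horvat, Drummond, Halvorsen, Salazar and Mbeki all have continuous board tenure 16 years, so the next rule applies.
Among Horvat, Drummond, Halvorsen, Salazar and Mbeki, by equity stake (higher first): Horvat (15 percent) before Drummond (14 percent) before Halvorsen (9 percent) before Salazar (7 percent) before Mbeki (6 percent).
Takahashi and Nguyen both have continuous board tenure 15 years, so the next rule applies.
Among Takahashi and Nguyen, by equity stake (higher first): Takahashi (16 percent) before Nguyen (9 percent).
Full order: Okafor, Harlow, Horvat, Drummond, Halvorsen, Salazar, Mbeki, Takahashi, Nguyen.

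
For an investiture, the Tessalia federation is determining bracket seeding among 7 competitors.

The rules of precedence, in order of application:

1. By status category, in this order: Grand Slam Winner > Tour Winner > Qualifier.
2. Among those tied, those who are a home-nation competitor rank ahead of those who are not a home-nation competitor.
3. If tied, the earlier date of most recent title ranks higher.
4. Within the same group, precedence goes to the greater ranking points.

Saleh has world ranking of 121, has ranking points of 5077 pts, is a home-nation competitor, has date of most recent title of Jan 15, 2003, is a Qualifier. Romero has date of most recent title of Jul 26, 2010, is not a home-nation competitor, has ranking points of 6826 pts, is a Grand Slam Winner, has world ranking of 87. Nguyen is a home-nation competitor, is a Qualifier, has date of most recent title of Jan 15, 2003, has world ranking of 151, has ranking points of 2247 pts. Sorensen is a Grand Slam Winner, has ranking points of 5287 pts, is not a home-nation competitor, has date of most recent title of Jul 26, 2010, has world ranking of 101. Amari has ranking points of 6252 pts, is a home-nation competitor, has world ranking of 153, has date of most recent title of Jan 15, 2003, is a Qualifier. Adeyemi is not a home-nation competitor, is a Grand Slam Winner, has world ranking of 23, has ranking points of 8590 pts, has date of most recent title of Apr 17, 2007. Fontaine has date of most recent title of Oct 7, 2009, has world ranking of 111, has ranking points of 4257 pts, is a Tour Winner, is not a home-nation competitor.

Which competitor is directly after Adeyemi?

By status category: Adeyemi, Romero and Sorensen (Grand Slam Winner); then Fontaine (Tour Winner); then Amari, Saleh and Nguyen (Qualifier).
Adeyemi, Romero and Sorensen are each not a home-nation competitor, so the next rule applies.
Among Adeyemi, Romero and Sorensen, by date of most recent title (earlier first): Adeyemi (Apr 17, 2007) before Romero and Sorensen (Jul 26, 2010).
Among Romero and Sorensen, by ranking points (higher first): Romero (6826 pts) before Sorensen (5287 pts).
Amari, Saleh and Nguyen are each a home-nation competitor, so the next rule applies.
Amari, Saleh and Nguyen all have date of most recent title Jan 15, 2003, so the next rule applies.
Among Amari, Saleh and Nguyen, by ranking points (higher first): Amari (6252 pts) before Saleh (5077 pts) before Nguyen (2247 pts).
Order: Adeyemi, Romero, Sorensen, Fontaine, Amari, Saleh, Nguyen.

Romero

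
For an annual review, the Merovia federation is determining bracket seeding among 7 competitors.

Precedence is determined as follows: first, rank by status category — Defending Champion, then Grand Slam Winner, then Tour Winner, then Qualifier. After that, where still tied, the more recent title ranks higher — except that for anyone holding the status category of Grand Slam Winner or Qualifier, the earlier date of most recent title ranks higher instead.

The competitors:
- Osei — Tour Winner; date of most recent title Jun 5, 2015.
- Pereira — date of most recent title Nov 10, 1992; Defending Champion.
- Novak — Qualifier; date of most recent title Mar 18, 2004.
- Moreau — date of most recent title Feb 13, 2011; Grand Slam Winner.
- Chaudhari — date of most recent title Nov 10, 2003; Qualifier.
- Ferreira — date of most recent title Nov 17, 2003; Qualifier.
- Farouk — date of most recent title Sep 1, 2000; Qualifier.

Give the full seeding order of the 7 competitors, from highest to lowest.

Pereira, Moreau, Osei, Farouk, Chaudhari, Ferreira, Novak

By status category: Pereira (Defending Champion); then Moreau (Grand Slam Winner); then Osei (Tour Winner); then Farouk, Chaudhari, Ferreira and Novak (Qualifier).
Among Farouk, Chaudhari, Ferreira and Novak, by date of most recent title (earlier first) (reversed rule for this group): Farouk (Sep 1, 2000) before Chaudhari (Nov 10, 2003) before Ferreira (Nov 17, 2003) before Novak (Mar 18, 2004).
Full order: Pereira, Moreau, Osei, Farouk, Chaudhari, Ferreira, Novak.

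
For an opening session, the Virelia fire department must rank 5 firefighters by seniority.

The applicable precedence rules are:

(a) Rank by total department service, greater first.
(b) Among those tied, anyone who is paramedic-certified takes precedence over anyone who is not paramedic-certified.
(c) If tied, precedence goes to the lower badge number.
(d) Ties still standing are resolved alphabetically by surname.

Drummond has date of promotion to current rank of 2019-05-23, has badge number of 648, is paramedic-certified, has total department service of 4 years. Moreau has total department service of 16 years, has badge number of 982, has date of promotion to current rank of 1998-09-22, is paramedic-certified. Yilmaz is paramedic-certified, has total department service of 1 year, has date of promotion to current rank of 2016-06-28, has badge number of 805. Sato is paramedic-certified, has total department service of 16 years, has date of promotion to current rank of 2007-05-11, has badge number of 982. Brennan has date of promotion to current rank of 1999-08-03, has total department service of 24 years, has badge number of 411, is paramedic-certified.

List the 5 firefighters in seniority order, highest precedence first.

By total department service (higher first): Brennan (24 years); then Moreau and Sato (both 16 years); then Drummond (4 years); then Yilmaz (1 year).
Moreau and Sato are each paramedic-certified, so the next rule applies.
Moreau and Sato both have badge number 982, so the next rule applies.
Among Moreau and Sato, alphabetically by surname: Moreau before Sato.
Full order: Brennan, Moreau, Sato, Drummond, Yilmaz.

Brennan, Moreau, Sato, Drummond, Yilmaz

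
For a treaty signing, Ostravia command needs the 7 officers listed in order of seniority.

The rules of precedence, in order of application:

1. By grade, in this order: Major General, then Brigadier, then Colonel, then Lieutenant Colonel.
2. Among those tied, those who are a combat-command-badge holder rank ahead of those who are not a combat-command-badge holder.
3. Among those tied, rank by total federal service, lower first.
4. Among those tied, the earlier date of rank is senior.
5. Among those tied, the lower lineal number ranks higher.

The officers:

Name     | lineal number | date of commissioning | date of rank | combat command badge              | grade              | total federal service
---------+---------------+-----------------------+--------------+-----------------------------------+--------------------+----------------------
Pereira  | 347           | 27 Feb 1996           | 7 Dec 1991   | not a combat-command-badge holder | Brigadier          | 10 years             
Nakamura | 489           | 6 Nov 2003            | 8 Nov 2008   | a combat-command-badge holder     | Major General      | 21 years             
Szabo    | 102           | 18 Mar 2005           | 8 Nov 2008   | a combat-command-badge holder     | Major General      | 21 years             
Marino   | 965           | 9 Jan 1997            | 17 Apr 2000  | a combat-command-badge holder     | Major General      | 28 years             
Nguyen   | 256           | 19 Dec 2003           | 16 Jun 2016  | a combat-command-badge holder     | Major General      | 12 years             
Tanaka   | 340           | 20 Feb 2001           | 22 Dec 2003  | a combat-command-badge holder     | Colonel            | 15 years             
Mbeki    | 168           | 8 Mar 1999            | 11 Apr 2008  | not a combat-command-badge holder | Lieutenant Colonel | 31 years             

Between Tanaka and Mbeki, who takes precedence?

Tanaka

By grade: Nguyen, Szabo, Nakamura and Marino (Major General); then Pereira (Brigadier); then Tanaka (Colonel); then Mbeki (Lieutenant Colonel).
Nguyen, Szabo, Nakamura and Marino are each a combat-command-badge holder, so the next rule applies.
Among Nguyen, Szabo, Nakamura and Marino, by total federal service (lower first): Nguyen (12 years) before Szabo and Nakamura (21 years) before Marino (28 years).
Szabo and Nakamura both have date of rank 8 Nov 2008, so the next rule applies.
Among Szabo and Nakamura, by lineal number (lower first): Szabo (102) before Nakamura (489).
So Tanaka takes precedence.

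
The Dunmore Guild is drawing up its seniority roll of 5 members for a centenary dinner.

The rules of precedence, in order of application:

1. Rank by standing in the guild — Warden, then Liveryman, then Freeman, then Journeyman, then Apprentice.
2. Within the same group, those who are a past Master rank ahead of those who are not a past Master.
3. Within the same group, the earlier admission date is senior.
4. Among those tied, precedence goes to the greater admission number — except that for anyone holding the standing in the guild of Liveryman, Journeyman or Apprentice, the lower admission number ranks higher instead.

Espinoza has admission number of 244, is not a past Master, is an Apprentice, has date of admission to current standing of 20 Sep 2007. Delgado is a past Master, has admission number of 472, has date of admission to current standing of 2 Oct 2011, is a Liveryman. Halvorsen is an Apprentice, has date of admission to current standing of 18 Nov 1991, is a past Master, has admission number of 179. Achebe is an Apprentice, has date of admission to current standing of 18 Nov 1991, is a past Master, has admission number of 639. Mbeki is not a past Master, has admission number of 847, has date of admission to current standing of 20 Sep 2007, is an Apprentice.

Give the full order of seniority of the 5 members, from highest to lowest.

Delgado, Halvorsen, Achebe, Espinoza, Mbeki

By standing in the guild: Delgado (Liveryman); then Halvorsen, Achebe, Espinoza and Mbeki (Apprentice).
Among Halvorsen, Achebe, Espinoza and Mbeki, a past Master before not a past Master: Halvorsen and Achebe (a past Master) before Espinoza and Mbeki (not a past Master).
Halvorsen and Achebe both have date of admission to current standing 18 Nov 1991, so the next rule applies.
Among Halvorsen and Achebe, by admission number (lower first) (reversed rule for this group): Halvorsen (179) before Achebe (639).
Espinoza and Mbeki both have date of admission to current standing 20 Sep 2007, so the next rule applies.
Among Espinoza and Mbeki, by admission number (lower first) (reversed rule for this group): Espinoza (244) before Mbeki (847).
Full order: Delgado, Halvorsen, Achebe, Espinoza, Mbeki.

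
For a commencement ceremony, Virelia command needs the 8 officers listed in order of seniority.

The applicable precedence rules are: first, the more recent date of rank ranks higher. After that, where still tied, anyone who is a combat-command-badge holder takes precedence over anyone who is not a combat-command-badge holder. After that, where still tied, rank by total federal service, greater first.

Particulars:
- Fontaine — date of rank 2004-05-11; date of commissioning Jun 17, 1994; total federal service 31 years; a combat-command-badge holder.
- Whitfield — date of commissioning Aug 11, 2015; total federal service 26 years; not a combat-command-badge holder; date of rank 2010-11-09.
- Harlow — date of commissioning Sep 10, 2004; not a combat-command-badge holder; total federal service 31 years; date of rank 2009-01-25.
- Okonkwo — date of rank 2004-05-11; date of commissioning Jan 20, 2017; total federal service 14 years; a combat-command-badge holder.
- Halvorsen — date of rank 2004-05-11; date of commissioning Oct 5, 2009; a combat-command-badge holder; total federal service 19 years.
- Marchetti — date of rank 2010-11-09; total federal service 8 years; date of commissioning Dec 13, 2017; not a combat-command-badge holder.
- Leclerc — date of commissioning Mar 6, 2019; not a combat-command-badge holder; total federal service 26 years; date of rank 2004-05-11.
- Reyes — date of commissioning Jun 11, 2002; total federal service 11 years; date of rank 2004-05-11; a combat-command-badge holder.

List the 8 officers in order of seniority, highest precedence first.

By date of rank (later first): Whitfield and Marchetti (both 2010-11-09); then Harlow (2009-01-25); then Fontaine, Halvorsen, Okonkwo, Reyes and Leclerc (each 2004-05-11).
Whitfield and Marchetti are each not a combat-command-badge holder, so the next rule applies.
Among Whitfield and Marchetti, by total federal service (higher first): Whitfield (26 years) before Marchetti (8 years).
Among Fontaine, Halvorsen, Okonkwo, Reyes and Leclerc, a combat-command-badge holder before not a combat-command-badge holder: Fontaine, Halvorsen, Okonkwo and Reyes (a combat-command-badge holder) before Leclerc (not a combat-command-badge holder).
Among Fontaine, Halvorsen, Okonkwo and Reyes, by total federal service (higher first): Fontaine (31 years) before Halvorsen (19 years) before Okonkwo (14 years) before Reyes (11 years).
Full order: Whitfield, Marchetti, Harlow, Fontaine, Halvorsen, Okonkwo, Reyes, Leclerc.

Whitfield, Marchetti, Harlow, Fontaine, Halvorsen, Okonkwo, Reyes, Leclerc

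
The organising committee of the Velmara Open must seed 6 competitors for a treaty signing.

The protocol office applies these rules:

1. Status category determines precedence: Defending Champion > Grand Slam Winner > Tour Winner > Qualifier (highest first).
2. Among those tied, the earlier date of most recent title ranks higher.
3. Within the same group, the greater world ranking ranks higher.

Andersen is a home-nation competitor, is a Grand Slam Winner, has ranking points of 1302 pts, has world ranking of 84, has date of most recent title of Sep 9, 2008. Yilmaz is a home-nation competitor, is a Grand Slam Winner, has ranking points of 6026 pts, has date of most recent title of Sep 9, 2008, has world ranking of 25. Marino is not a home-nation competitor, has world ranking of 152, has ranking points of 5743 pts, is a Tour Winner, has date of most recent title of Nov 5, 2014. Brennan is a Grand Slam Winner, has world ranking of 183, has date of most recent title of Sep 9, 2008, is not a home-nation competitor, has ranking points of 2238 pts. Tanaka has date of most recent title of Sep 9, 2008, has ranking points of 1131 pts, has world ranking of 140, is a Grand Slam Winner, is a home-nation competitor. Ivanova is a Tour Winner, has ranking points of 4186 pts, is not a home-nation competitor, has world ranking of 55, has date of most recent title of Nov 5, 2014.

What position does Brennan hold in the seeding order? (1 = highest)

1

By status category: Brennan, Tanaka, Andersen and Yilmaz (Grand Slam Winner); then Marino and Ivanova (Tour Winner).
Brennan, Tanaka, Andersen and Yilmaz all have date of most recent title Sep 9, 2008, so the next rule applies.
Among Brennan, Tanaka, Andersen and Yilmaz, by world ranking (higher first): Brennan (183) before Tanaka (140) before Andersen (84) before Yilmaz (25).
Marino and Ivanova both have date of most recent title Nov 5, 2014, so the next rule applies.
Among Marino and Ivanova, by world ranking (higher first): Marino (152) before Ivanova (55).
Order: Brennan, Tanaka, Andersen, Yilmaz, Marino, Ivanova. So position 1.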